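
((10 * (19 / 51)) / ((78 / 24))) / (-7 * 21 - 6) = -760 / 101439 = -0.01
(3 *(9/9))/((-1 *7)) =-3/7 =-0.43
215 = 215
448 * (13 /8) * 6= 4368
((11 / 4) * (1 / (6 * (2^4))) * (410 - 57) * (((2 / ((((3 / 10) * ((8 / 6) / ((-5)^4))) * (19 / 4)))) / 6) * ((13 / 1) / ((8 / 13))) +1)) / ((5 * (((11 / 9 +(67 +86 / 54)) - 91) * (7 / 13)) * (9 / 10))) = -26644087 / 58368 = -456.48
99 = 99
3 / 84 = 1 / 28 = 0.04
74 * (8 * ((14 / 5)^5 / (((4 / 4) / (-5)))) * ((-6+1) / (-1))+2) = -318373308 / 125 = -2546986.46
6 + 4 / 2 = 8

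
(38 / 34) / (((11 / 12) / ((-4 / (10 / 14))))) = -6384 / 935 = -6.83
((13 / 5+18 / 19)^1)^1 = 337 / 95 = 3.55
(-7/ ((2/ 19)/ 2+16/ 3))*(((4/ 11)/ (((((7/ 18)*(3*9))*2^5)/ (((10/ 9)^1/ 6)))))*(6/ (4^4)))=-95/ 15561216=-0.00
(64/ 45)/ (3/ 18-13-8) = -128/ 1875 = -0.07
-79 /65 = -1.22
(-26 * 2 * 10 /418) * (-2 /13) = 40 /209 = 0.19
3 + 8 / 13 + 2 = 73 / 13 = 5.62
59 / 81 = 0.73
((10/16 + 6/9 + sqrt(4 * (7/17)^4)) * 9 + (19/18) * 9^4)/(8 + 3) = 1458699/2312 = 630.93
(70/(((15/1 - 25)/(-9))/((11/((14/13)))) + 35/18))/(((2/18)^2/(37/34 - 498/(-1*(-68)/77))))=-1554242.77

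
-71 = -71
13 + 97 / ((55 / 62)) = 6729 / 55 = 122.35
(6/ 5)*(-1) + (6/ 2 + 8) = 9.80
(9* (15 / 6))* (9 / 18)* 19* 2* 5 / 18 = 475 / 4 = 118.75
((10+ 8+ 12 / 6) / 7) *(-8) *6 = -960 / 7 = -137.14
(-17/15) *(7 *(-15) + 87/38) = 22117/190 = 116.41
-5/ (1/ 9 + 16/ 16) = -9/ 2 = -4.50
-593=-593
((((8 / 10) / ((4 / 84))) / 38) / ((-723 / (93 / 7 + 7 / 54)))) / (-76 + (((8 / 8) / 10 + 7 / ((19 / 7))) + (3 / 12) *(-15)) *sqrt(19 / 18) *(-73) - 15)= 602657924 *sqrt(38) / 10306758964869 + 73833760 / 180820332717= 0.00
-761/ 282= -2.70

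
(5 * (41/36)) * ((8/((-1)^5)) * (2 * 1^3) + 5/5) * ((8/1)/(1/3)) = -2050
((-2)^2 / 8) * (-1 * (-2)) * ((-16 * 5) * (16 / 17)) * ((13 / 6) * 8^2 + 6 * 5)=-647680 / 51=-12699.61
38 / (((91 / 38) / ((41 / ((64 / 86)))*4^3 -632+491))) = 4887940 / 91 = 53713.63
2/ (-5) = -2/ 5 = -0.40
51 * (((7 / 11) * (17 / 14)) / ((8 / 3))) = 2601 / 176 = 14.78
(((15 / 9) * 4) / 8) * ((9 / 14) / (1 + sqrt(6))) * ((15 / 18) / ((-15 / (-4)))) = -1 / 42 + sqrt(6) / 42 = 0.03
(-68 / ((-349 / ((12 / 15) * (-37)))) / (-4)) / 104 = 629 / 45370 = 0.01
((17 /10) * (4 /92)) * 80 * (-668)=-3949.91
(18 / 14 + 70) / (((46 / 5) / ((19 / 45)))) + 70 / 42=14311 / 2898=4.94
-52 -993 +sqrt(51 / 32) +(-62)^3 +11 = -239362 +sqrt(102) / 8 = -239360.74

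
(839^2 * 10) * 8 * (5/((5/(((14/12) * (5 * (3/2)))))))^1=492744700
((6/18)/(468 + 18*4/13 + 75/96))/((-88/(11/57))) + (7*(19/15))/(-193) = -0.05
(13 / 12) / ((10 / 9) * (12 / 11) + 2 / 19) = 2717 / 3304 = 0.82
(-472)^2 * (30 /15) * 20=8911360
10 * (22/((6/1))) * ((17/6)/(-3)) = -34.63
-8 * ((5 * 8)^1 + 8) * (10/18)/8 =-80/3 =-26.67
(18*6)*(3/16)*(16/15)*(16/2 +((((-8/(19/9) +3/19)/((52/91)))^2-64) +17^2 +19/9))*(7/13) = 300753957/93860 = 3204.28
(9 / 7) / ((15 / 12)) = 36 / 35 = 1.03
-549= -549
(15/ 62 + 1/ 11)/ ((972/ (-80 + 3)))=-1589/ 60264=-0.03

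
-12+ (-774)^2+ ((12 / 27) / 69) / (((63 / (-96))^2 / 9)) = 18228922552 / 30429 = 599064.13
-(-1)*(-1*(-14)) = 14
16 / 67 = 0.24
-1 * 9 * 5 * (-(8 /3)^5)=163840 /27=6068.15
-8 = -8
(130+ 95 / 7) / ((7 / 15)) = 15075 / 49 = 307.65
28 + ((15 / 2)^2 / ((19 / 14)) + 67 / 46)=30985 / 437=70.90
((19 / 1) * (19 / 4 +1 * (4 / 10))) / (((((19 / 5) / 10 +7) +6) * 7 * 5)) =0.21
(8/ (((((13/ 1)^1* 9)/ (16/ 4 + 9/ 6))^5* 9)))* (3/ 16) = 0.00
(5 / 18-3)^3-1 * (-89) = 68.83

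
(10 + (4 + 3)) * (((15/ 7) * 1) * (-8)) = -2040/ 7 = -291.43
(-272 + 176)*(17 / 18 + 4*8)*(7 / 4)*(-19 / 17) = 6185.80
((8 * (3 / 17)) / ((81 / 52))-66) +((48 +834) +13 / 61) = 22878527 / 27999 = 817.12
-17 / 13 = -1.31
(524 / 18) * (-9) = -262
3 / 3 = 1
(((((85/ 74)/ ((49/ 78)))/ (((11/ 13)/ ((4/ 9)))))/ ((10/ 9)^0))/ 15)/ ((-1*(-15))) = 11492/ 2692305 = 0.00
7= 7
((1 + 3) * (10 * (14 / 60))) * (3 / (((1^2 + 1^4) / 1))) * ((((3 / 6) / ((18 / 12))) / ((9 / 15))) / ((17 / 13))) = 910 / 153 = 5.95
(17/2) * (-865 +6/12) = -29393/4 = -7348.25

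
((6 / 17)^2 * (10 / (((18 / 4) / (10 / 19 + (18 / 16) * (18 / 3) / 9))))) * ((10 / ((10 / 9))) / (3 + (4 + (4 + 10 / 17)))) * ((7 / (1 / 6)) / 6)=122220 / 63631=1.92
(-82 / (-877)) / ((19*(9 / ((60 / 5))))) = 328 / 49989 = 0.01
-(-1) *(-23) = -23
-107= -107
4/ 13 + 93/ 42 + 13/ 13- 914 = -165707/ 182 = -910.48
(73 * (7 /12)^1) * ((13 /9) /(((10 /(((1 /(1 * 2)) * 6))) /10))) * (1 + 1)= 6643 /18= 369.06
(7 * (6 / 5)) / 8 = 21 / 20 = 1.05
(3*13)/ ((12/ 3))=39/ 4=9.75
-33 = -33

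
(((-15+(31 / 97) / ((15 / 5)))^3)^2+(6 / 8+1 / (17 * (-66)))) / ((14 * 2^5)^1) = 4957184345808603490437475 / 203487410789261432064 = 24361.14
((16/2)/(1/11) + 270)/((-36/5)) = -895/18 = -49.72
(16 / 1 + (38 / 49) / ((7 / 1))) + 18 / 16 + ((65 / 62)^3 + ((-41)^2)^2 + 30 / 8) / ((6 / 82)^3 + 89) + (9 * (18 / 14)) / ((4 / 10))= 15943656968923981889 / 501432728549984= 31796.20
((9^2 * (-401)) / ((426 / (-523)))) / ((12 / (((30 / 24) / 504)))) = 1048615 / 127232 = 8.24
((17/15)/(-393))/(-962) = 17/5670990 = 0.00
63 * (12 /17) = 756 /17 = 44.47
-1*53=-53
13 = 13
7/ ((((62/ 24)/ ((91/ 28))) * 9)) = 91/ 93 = 0.98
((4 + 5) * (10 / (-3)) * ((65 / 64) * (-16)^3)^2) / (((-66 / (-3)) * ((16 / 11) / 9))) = -146016000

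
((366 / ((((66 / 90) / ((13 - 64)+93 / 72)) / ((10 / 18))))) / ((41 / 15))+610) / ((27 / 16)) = -1184620 / 451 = -2626.65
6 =6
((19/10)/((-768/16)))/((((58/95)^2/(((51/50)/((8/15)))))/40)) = -1749045/215296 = -8.12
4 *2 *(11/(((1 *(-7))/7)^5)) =-88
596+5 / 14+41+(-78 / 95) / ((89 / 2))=75441781 / 118370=637.34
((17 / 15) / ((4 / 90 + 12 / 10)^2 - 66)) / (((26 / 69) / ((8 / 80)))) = -31671 / 6786728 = -0.00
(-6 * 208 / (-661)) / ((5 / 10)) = 2496 / 661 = 3.78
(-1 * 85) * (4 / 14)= -170 / 7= -24.29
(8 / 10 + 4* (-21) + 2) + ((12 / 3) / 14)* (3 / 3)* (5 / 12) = -17027 / 210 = -81.08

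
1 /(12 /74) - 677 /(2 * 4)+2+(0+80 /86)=-77945 /1032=-75.53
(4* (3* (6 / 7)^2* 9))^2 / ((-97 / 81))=-1224440064 / 232897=-5257.43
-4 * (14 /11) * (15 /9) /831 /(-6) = 140 /82269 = 0.00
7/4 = 1.75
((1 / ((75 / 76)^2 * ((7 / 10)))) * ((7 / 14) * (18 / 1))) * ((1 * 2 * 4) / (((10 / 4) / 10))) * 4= 1478656 / 875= 1689.89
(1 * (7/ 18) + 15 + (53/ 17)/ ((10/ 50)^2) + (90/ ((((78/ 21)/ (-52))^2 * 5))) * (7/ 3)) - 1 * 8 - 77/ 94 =59804030/ 7191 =8316.51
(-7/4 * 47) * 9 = -2961/4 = -740.25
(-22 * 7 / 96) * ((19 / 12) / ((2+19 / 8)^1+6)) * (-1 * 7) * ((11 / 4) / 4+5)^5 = 63907131979691 / 6266290176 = 10198.56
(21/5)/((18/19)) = 133/30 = 4.43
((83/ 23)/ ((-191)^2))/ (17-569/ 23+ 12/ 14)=-0.00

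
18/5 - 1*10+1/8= -251/40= -6.28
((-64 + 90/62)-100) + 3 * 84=2773/31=89.45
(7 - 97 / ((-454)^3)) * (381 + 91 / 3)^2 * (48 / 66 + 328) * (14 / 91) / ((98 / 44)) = 1803409729673949760 / 67059376839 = 26892730.21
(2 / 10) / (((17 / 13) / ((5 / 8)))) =13 / 136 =0.10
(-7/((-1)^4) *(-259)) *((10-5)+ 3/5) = 50764/5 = 10152.80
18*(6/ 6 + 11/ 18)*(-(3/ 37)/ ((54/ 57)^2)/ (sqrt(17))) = -0.64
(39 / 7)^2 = 1521 / 49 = 31.04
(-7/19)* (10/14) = -5/19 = -0.26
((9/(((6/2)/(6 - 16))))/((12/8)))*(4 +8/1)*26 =-6240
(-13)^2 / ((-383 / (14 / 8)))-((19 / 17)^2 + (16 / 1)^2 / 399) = -470424149 / 176656452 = -2.66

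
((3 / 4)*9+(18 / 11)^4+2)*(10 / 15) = 932339 / 87846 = 10.61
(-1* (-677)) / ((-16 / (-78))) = 26403 / 8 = 3300.38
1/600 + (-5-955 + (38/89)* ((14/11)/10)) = -563871101/587400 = -959.94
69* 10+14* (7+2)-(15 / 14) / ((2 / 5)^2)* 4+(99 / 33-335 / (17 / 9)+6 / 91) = 1902585 / 3094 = 614.93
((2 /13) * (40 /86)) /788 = 10 /110123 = 0.00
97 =97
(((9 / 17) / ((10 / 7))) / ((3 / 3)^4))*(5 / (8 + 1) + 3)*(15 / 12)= 28 / 17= 1.65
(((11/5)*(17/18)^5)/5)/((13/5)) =15618427/122821920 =0.13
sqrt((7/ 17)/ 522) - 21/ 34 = -21/ 34+ sqrt(6902)/ 2958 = -0.59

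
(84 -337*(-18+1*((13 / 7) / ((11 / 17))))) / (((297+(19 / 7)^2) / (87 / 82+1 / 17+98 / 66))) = 334715694509 / 7546812108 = 44.35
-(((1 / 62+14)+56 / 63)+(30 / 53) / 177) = -26012839 / 1744866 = -14.91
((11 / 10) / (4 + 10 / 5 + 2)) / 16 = 11 / 1280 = 0.01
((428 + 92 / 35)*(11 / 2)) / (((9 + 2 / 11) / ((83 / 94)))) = 37842024 / 166145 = 227.77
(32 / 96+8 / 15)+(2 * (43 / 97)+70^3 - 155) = 498842026 / 1455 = 342846.75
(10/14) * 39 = 195/7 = 27.86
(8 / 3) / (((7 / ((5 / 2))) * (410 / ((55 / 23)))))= 110 / 19803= 0.01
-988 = -988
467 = 467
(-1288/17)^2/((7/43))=10190656/289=35261.79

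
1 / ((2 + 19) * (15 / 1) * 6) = 1 / 1890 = 0.00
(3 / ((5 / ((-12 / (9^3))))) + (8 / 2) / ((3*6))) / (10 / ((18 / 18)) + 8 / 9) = 0.02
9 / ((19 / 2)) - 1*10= -172 / 19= -9.05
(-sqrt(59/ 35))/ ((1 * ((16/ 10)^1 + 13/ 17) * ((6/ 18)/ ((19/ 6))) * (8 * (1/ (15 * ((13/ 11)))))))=-20995 * sqrt(2065)/ 82544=-11.56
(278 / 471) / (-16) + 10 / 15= 791 / 1256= 0.63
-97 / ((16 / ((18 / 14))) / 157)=-1223.76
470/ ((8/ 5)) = 1175/ 4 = 293.75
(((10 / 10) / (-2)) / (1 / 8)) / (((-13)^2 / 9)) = -36 / 169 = -0.21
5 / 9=0.56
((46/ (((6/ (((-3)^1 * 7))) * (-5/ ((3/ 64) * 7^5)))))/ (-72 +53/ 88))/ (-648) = 29765197/ 54285120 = 0.55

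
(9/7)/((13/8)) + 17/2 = 1691/182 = 9.29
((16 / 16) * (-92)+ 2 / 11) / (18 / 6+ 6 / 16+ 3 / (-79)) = -638320 / 23199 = -27.51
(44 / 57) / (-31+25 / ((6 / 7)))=-8 / 19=-0.42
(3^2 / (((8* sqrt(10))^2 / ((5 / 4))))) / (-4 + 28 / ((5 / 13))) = 45 / 176128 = 0.00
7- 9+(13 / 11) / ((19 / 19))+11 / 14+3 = 457 / 154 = 2.97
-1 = -1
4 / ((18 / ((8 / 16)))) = 1 / 9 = 0.11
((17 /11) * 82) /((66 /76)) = 52972 /363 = 145.93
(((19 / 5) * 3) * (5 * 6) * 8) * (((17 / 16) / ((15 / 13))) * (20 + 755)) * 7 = 13667745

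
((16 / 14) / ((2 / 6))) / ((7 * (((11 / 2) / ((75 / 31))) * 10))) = 360 / 16709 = 0.02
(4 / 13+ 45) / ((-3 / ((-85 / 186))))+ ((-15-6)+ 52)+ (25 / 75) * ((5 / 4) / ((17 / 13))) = 304081 / 7956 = 38.22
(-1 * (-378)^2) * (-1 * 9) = 1285956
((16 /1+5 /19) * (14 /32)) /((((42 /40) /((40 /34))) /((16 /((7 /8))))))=329600 /2261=145.78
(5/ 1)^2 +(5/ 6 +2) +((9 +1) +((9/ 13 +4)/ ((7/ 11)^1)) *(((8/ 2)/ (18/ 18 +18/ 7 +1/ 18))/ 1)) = 1638479/ 35646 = 45.97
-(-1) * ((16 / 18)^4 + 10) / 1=69706 / 6561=10.62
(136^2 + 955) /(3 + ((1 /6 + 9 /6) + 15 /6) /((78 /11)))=9103068 /1679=5421.72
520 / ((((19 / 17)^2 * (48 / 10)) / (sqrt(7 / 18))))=93925 * sqrt(14) / 6498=54.08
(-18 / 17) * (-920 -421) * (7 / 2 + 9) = 301725 / 17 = 17748.53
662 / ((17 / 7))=4634 / 17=272.59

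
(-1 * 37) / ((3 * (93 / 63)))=-259 / 31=-8.35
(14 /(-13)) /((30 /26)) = -14 /15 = -0.93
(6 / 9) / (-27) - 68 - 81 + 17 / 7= -83120 / 567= -146.60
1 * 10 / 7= 10 / 7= 1.43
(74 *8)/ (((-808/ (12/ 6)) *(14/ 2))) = -148/ 707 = -0.21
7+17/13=108/13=8.31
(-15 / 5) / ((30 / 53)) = -53 / 10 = -5.30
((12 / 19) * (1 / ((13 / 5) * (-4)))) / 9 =-5 / 741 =-0.01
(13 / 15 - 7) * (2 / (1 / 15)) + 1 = -183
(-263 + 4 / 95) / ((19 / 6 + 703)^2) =-899316 / 1705456055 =-0.00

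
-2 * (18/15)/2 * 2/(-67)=12/335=0.04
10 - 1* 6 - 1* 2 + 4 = 6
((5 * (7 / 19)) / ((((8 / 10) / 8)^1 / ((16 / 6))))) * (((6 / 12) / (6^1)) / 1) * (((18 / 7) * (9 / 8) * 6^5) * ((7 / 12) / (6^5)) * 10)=69.08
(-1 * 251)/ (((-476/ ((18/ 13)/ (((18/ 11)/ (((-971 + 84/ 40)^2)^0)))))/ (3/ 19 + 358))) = 159.81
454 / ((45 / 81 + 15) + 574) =2043 / 2653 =0.77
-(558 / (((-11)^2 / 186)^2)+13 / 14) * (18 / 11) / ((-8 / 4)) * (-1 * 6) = -7302265695 / 1127357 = -6477.33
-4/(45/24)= -32/15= -2.13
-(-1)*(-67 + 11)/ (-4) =14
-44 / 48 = -11 / 12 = -0.92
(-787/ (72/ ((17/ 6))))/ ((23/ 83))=-1110457/ 9936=-111.76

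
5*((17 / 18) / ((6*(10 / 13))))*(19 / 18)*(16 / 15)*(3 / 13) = 323 / 1215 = 0.27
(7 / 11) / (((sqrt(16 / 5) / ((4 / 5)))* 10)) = 7* sqrt(5) / 550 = 0.03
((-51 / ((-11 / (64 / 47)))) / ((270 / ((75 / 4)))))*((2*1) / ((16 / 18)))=510 / 517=0.99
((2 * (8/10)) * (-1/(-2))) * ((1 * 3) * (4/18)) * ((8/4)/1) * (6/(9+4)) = 32/65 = 0.49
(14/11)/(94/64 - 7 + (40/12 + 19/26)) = -17472/20141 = -0.87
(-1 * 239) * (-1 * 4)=956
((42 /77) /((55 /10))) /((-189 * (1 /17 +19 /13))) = -221 /640332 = -0.00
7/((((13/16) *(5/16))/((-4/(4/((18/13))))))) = -32256/845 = -38.17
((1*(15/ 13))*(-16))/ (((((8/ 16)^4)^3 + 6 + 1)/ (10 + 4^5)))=-1016463360/ 372749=-2726.94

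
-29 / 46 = -0.63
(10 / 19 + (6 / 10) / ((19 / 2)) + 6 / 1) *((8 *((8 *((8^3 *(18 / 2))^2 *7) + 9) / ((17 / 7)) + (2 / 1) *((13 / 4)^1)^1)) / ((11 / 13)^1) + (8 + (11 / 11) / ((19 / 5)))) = 10296089074939158 / 337535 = 30503767238.77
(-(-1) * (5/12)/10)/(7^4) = 1/57624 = 0.00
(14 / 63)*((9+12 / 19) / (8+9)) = 122 / 969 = 0.13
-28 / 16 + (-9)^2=317 / 4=79.25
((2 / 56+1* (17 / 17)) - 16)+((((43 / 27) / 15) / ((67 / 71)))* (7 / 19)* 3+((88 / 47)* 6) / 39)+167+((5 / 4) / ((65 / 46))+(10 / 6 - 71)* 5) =-568420186037 / 2940095340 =-193.33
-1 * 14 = -14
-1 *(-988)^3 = 964430272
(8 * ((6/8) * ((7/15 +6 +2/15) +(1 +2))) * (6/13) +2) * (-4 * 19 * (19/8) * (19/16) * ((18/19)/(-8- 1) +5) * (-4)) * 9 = 280703853/260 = 1079630.20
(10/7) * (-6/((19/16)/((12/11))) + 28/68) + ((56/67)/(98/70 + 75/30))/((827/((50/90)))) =-3524203737590/483705110889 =-7.29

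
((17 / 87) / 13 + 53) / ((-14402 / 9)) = -89940 / 2714777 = -0.03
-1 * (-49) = 49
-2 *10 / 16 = -5 / 4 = -1.25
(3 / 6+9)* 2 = 19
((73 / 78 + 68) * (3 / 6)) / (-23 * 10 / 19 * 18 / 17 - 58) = -1736771 / 3568344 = -0.49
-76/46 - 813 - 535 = -1349.65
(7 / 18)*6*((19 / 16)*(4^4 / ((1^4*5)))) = 141.87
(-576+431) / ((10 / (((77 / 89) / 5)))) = -2233 / 890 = -2.51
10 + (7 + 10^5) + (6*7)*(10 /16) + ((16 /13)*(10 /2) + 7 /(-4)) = 100047.65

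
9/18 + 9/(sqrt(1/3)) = 16.09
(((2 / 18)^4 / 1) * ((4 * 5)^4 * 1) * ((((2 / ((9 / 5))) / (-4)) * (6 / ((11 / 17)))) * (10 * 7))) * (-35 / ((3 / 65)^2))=140777000000000 / 1948617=72244571.41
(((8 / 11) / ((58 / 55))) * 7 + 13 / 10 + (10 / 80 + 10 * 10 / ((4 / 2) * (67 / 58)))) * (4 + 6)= 3849951 / 7772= 495.36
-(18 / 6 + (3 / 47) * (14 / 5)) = -747 / 235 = -3.18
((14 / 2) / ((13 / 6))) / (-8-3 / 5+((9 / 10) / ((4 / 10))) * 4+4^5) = 105 / 33293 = 0.00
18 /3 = 6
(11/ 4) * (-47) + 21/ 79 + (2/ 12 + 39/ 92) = -1399747/ 10902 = -128.39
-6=-6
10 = 10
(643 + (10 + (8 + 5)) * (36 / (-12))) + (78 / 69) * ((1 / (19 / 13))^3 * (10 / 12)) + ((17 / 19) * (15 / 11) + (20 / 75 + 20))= 5169439376 / 8676635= 595.79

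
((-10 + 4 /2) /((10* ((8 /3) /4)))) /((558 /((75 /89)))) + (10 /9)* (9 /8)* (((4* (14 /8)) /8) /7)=13635 /88288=0.15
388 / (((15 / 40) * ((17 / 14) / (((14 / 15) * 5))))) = 608384 / 153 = 3976.37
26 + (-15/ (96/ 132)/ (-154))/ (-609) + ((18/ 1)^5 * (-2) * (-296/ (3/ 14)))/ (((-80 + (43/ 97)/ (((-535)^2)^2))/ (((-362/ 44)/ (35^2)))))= 69683537730721730794681837/ 158995046874714845872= 438274.90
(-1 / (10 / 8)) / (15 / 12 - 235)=16 / 4675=0.00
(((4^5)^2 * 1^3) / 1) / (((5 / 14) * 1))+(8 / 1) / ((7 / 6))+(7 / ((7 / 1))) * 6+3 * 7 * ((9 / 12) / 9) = 411043837 / 140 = 2936027.41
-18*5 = -90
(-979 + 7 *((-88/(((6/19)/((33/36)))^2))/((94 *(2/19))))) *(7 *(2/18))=-1282196993/1096416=-1169.44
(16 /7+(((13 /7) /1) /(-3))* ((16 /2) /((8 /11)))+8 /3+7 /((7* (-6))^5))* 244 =-453.14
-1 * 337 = -337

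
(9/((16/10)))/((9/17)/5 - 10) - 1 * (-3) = 16359/6728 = 2.43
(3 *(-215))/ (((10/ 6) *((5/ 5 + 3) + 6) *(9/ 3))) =-129/ 10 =-12.90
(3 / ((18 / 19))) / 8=19 / 48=0.40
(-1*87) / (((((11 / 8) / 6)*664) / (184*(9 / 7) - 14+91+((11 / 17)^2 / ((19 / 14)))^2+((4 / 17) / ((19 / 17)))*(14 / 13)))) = -179.47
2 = 2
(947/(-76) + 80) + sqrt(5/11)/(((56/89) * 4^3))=89 * sqrt(55)/39424 + 5133/76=67.56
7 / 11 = 0.64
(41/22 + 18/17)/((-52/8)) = -1093/2431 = -0.45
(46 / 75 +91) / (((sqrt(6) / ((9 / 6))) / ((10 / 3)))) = 6871 *sqrt(6) / 90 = 187.00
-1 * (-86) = 86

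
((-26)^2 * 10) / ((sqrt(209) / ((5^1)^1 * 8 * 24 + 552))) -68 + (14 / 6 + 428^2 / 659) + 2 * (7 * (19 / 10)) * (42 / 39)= 30963559 / 128505 + 10221120 * sqrt(209) / 209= 707250.61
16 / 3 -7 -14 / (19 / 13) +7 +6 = 100 / 57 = 1.75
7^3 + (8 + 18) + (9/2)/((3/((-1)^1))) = 735/2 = 367.50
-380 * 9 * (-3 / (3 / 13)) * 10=444600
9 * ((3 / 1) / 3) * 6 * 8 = 432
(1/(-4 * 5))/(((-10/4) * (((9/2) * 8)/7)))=7/1800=0.00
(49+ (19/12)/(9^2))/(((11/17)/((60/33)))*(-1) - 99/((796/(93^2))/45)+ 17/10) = -805949005/795841799076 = -0.00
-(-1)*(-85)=-85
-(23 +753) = -776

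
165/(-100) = -33/20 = -1.65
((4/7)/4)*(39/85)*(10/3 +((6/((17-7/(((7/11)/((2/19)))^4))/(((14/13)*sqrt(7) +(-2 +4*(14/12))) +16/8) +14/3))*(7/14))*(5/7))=1195303679644776229710*sqrt(7)/616805552492401453771553 +1008748994890163433711272/4317638867446810176400871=0.24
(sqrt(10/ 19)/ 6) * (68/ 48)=17 * sqrt(190)/ 1368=0.17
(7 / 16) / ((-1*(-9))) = 7 / 144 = 0.05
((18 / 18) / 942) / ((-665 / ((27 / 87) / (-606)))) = 1 / 1223208980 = 0.00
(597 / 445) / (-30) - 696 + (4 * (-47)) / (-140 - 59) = -615545801 / 885550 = -695.10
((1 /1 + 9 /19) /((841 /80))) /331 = 2240 /5289049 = 0.00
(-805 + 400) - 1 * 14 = -419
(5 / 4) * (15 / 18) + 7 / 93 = 277 / 248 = 1.12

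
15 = 15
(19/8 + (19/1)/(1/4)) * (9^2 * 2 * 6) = 76180.50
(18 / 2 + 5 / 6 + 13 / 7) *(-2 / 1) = -491 / 21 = -23.38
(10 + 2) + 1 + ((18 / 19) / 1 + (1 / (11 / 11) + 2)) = 322 / 19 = 16.95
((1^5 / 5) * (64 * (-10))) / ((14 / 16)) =-1024 / 7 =-146.29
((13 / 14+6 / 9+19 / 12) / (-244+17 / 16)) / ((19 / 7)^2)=-2492 / 1403207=-0.00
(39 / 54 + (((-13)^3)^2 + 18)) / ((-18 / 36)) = -86882899 / 9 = -9653655.44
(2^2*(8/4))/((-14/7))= -4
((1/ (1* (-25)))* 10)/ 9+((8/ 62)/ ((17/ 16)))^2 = -371138/ 12497805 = -0.03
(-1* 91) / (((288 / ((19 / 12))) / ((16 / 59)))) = -1729 / 12744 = -0.14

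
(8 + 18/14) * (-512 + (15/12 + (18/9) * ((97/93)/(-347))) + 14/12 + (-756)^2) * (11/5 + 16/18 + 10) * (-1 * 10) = -91032310893355/131166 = -694023686.73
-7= -7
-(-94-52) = 146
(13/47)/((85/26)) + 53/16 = 217143/63920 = 3.40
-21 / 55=-0.38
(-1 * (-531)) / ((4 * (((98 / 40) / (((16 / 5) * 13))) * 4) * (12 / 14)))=4602 / 7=657.43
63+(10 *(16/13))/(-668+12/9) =20469/325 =62.98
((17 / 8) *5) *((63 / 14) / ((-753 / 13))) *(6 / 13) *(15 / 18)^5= -265625 / 1734912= -0.15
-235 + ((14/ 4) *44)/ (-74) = -237.08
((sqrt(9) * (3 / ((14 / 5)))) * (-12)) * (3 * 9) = -7290 / 7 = -1041.43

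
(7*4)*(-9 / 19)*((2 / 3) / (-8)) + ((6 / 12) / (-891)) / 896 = 33530093 / 30336768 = 1.11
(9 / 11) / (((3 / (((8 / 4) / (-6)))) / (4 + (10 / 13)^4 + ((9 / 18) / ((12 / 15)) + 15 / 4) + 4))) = -2907539 / 2513368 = -1.16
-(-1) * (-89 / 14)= -89 / 14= -6.36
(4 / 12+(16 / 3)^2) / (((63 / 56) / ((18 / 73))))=6.31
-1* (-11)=11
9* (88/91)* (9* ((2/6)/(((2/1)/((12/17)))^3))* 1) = 513216/447083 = 1.15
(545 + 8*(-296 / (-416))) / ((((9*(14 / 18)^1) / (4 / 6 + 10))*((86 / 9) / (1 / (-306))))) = -57272 / 199563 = -0.29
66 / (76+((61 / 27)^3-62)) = 1299078 / 502543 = 2.59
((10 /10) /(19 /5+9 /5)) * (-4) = -5 /7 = -0.71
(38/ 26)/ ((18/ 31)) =589/ 234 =2.52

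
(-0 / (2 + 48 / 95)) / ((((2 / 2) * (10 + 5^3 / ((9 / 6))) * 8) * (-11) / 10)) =0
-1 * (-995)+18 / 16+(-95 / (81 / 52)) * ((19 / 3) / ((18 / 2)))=16677323 / 17496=953.21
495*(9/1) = 4455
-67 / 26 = -2.58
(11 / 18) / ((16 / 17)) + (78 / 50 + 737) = 5322307 / 7200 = 739.21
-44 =-44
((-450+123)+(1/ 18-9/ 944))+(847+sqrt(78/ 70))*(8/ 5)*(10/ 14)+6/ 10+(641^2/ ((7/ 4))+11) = 8*sqrt(1365)/ 245+70010970341/ 297360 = 235443.00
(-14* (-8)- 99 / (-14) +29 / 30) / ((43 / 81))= 340308 / 1505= 226.12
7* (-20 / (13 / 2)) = -280 / 13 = -21.54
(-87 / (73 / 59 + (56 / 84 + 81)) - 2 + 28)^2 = 159390625 / 256036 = 622.53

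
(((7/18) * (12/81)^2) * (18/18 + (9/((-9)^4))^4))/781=15816054042992/1447208767493287821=0.00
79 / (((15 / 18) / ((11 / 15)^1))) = 1738 / 25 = 69.52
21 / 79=0.27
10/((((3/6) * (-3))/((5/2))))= -50/3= -16.67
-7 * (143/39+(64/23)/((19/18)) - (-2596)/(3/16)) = -42372155/437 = -96961.45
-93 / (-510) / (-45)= -31 / 7650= -0.00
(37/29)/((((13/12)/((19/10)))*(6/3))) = 2109/1885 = 1.12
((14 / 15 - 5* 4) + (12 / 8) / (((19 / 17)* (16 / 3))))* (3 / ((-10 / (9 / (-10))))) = -1544337 / 304000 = -5.08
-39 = -39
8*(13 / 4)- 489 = -463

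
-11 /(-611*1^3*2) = 11 /1222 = 0.01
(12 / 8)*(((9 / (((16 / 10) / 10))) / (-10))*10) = -675 / 8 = -84.38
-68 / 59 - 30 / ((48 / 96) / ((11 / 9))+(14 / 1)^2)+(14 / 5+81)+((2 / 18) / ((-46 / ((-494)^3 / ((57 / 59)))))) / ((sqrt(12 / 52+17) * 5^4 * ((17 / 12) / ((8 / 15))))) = 748702448 * sqrt(182) / 230934375+105155601 / 1274695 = 126.23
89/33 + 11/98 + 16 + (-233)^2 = 175631455/3234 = 54307.81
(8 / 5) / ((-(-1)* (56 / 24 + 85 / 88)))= 2112 / 4355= 0.48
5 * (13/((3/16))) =1040/3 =346.67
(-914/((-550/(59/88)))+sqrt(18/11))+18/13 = 3 * sqrt(22)/11+786119/314600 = 3.78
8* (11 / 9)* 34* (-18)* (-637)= 3811808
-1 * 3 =-3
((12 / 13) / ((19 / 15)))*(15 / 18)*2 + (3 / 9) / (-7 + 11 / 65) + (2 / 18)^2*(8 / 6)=10501939 / 8883108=1.18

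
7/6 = 1.17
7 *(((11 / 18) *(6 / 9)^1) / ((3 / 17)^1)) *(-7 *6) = -18326 / 27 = -678.74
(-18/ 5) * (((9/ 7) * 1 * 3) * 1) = -486/ 35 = -13.89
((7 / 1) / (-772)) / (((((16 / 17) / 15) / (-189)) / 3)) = 1012095 / 12352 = 81.94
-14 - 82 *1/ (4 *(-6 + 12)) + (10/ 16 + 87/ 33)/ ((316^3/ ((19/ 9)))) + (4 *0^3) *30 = -435262712371/ 24991160832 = -17.42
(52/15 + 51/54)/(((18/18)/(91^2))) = 3287557/90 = 36528.41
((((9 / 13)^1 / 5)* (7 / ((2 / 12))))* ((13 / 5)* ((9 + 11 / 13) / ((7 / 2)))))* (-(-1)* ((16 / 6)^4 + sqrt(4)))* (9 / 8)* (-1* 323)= -264064128 / 325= -812505.01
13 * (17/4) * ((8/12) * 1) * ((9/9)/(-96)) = -221/576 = -0.38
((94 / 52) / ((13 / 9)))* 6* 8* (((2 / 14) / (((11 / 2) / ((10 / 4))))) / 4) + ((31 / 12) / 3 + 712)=334409459 / 468468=713.84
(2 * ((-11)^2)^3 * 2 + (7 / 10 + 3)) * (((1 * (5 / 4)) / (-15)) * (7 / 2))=-496037339 / 240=-2066822.25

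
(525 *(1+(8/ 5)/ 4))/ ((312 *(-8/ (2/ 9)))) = -245/ 3744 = -0.07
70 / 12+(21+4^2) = 257 / 6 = 42.83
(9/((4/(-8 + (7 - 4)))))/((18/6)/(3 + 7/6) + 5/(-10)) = -1125/22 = -51.14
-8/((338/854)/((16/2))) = -27328/169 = -161.70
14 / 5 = 2.80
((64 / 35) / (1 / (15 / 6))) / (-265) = -32 / 1855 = -0.02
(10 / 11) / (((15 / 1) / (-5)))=-10 / 33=-0.30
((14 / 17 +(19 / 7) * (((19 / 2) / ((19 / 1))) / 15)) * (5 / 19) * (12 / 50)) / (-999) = -3263 / 56468475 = -0.00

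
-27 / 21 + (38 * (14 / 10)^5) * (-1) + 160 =-998787 / 21875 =-45.66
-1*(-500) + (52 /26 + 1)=503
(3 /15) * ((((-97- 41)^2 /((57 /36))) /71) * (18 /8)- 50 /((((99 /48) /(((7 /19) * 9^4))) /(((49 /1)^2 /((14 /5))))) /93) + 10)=-69344528517542 /74195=-934625359.09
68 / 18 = 34 / 9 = 3.78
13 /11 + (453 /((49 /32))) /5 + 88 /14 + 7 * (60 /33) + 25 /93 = 19958308 /250635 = 79.63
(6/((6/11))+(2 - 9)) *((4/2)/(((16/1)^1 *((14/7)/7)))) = 7/4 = 1.75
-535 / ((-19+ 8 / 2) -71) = 535 / 86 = 6.22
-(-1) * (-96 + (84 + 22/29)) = -326/29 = -11.24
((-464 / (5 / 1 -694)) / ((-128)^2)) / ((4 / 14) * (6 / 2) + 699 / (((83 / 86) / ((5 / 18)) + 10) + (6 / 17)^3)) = 2898718403 / 3706976340427776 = 0.00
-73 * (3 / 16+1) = -1387 / 16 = -86.69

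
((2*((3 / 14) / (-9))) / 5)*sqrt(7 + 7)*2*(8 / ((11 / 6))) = -32*sqrt(14) / 385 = -0.31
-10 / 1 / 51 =-10 / 51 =-0.20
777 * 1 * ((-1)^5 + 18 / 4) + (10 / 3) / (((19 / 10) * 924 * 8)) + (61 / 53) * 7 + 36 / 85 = 1294532204093 / 474538680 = 2727.98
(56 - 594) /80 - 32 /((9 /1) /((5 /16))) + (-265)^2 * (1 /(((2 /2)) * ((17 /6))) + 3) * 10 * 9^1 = 129691482043 /6120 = 21191418.63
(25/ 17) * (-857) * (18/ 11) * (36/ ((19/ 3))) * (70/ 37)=-22177.79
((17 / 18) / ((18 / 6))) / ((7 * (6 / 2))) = 17 / 1134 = 0.01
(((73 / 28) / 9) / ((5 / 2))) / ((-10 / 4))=-73 / 1575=-0.05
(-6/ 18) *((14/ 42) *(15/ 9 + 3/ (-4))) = -11/ 108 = -0.10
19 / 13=1.46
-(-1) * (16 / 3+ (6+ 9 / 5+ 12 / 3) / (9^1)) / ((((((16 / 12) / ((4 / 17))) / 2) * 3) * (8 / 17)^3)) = 86411 / 11520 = 7.50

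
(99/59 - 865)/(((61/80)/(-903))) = 3679616640/3599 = 1022399.73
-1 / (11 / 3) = -0.27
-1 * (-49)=49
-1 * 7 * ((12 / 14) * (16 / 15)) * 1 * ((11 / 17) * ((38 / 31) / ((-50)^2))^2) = -0.00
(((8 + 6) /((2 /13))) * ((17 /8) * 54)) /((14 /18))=53703 /4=13425.75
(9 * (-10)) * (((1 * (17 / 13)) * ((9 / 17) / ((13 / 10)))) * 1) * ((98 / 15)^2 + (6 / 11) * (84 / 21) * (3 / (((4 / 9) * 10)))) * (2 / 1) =-7868808 / 1859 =-4232.82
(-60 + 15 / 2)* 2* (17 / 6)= -595 / 2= -297.50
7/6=1.17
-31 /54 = -0.57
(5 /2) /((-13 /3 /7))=-105 /26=-4.04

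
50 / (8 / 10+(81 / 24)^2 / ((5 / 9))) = 16000 / 6817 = 2.35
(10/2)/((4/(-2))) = -2.50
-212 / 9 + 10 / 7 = -1394 / 63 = -22.13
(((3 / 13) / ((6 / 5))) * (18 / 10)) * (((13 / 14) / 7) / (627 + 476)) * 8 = 18 / 54047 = 0.00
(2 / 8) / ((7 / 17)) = 17 / 28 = 0.61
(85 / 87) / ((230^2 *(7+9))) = 17 / 14727360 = 0.00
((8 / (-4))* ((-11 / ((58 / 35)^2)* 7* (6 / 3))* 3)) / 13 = 282975 / 10933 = 25.88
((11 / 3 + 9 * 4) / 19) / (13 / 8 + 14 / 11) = 616 / 855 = 0.72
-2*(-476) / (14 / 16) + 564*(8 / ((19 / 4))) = 38720 / 19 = 2037.89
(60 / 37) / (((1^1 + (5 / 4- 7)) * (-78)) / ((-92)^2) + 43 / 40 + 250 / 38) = 32163200 / 152676393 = 0.21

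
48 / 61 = 0.79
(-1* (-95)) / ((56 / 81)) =7695 / 56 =137.41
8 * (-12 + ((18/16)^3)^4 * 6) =434971749027/4294967296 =101.27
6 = 6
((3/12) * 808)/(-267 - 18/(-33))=-2222/2931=-0.76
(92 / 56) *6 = 69 / 7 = 9.86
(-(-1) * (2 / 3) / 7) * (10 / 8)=0.12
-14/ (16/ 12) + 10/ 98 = -1019/ 98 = -10.40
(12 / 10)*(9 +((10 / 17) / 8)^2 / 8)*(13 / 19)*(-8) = -59.12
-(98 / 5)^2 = -9604 / 25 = -384.16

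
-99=-99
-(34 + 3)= -37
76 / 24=19 / 6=3.17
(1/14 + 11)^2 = 24025/196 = 122.58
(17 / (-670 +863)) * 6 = 102 / 193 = 0.53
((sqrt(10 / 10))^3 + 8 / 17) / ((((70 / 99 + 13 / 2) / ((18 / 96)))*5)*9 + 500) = 165 / 250172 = 0.00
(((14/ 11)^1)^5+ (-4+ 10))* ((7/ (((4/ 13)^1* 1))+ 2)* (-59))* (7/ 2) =-2795425605/ 58564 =-47732.83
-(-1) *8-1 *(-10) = 18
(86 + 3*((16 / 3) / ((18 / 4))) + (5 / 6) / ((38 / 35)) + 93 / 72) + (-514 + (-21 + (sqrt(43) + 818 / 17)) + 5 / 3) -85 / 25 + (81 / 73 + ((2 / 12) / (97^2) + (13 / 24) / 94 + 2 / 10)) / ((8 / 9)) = -23755210440555391 / 60060534433920 + sqrt(43) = -388.96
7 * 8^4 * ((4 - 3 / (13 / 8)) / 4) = 200704 / 13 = 15438.77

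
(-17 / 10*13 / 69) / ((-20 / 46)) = 221 / 300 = 0.74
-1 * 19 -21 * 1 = -40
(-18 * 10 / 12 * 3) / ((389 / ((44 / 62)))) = -990 / 12059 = -0.08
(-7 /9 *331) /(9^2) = -2317 /729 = -3.18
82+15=97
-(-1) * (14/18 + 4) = 43/9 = 4.78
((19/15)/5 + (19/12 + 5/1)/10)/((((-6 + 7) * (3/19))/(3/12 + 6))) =10393/288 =36.09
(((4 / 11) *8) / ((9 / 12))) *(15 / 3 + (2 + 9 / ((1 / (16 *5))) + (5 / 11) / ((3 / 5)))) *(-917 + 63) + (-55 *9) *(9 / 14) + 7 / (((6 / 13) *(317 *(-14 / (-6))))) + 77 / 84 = -23304670330157 / 9665964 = -2411003.22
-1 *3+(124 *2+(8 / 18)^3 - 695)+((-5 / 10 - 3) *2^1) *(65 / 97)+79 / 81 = -32077370 / 70713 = -453.63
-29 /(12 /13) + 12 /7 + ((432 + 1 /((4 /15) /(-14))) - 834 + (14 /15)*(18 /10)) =-1013297 /2100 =-482.52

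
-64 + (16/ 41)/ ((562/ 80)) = -736704/ 11521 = -63.94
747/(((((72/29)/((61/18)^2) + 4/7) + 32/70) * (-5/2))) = -62695129/261178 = -240.05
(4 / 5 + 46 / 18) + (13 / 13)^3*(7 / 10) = 73 / 18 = 4.06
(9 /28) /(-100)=-9 /2800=-0.00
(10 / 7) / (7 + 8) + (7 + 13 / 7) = 188 / 21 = 8.95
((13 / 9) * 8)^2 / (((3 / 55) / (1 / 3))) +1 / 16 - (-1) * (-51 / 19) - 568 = 54384619 / 221616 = 245.40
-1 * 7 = -7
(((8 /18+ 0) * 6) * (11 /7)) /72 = 11 /189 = 0.06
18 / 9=2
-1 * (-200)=200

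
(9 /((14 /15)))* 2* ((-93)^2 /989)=1167615 /6923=168.66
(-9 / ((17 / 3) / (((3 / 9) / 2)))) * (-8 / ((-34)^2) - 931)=2421549 / 9826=246.44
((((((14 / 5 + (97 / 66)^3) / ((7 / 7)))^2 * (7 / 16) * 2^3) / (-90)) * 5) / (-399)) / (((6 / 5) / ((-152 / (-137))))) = 73759051479481 / 4586054416637760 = 0.02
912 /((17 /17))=912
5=5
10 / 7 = 1.43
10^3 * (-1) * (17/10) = -1700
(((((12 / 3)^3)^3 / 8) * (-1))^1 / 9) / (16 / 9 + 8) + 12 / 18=-12266 / 33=-371.70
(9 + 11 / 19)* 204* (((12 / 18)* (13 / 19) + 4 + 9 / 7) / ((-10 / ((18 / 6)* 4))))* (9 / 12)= -18227196 / 1805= -10098.17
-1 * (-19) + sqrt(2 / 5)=sqrt(10) / 5 + 19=19.63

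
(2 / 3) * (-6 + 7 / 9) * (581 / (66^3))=-0.01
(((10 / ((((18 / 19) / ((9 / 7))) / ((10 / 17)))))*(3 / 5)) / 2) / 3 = 95 / 119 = 0.80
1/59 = 0.02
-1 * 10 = -10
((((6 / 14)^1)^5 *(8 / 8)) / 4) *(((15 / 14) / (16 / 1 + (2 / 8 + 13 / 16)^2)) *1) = 23328 / 103178173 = 0.00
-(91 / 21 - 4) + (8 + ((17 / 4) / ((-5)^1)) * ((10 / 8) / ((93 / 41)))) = 10711 / 1488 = 7.20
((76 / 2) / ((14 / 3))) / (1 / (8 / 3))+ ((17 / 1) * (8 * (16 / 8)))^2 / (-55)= -509528 / 385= -1323.45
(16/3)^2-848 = -7376/9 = -819.56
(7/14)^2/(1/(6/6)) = 1/4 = 0.25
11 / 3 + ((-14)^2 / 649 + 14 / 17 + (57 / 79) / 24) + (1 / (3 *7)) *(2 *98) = 98704931 / 6972856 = 14.16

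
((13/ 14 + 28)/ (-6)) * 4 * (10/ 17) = -1350/ 119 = -11.34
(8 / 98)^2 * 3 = 48 / 2401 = 0.02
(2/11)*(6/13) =12/143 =0.08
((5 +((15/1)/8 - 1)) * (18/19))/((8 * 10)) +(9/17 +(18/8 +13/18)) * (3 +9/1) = 13051013/310080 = 42.09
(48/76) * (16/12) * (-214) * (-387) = 1325088/19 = 69741.47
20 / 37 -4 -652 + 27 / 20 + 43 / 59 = -28526599 / 43660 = -653.38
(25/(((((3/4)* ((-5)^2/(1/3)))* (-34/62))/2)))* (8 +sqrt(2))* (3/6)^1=-992/153 - 124* sqrt(2)/153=-7.63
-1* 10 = -10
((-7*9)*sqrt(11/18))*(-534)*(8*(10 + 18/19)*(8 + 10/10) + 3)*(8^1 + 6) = 1180060434*sqrt(22)/19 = 291314424.06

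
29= 29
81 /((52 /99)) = 8019 /52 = 154.21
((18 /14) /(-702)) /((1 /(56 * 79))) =-316 /39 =-8.10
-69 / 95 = -0.73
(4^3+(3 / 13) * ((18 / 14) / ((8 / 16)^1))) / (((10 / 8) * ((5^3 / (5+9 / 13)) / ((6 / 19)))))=10439328 / 14048125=0.74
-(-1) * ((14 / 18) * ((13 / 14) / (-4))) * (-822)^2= -243997 / 2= -121998.50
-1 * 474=-474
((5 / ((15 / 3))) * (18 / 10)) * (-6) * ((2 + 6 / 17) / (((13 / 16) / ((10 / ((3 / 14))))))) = -322560 / 221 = -1459.55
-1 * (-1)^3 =1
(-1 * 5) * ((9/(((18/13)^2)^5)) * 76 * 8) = -13096556725655/12397455648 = -1056.39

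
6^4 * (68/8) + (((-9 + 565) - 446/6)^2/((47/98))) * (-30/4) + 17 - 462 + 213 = -510045581/141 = -3617344.55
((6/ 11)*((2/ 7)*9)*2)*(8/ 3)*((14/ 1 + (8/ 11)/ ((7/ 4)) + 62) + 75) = 6715584/ 5929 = 1132.67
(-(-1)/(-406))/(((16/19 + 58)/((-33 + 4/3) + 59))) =-0.00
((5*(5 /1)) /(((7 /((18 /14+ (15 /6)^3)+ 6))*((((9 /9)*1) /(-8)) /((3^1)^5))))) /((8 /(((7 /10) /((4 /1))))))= -1558845 /448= -3479.56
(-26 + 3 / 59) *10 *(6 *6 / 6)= -1556.95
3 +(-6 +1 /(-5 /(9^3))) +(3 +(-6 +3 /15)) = -758 /5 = -151.60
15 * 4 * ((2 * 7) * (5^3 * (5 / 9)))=175000 / 3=58333.33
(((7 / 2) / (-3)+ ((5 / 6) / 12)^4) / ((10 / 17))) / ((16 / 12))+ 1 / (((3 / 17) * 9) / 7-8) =-107130661319 / 66288844800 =-1.62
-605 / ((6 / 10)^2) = -15125 / 9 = -1680.56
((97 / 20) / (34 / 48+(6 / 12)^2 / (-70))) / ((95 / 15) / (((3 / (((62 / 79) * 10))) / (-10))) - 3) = -1448307 / 35500168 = -0.04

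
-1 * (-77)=77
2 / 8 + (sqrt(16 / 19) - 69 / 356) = 5 / 89 + 4* sqrt(19) / 19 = 0.97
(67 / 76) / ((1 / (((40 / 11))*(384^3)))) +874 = 37937662346 / 209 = 181519915.53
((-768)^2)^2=347892350976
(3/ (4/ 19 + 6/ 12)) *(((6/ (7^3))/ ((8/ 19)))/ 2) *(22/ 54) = 3971/ 111132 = 0.04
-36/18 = -2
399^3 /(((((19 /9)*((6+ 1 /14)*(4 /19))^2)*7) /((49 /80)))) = 3725708884947 /2312000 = 1611465.78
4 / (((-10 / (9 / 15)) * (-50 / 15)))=9 / 125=0.07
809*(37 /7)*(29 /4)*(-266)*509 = -8394979247 /2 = -4197489623.50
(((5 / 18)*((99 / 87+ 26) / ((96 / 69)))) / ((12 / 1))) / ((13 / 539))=48782195 / 2605824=18.72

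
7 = 7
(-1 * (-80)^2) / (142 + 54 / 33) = -3520 / 79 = -44.56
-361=-361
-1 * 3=-3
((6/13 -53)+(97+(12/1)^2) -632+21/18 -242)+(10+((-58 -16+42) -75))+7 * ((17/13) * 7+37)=-35747/78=-458.29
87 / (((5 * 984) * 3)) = 29 / 4920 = 0.01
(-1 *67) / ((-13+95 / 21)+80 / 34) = 23919 / 2186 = 10.94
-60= -60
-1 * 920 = -920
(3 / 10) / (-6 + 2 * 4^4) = 3 / 5060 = 0.00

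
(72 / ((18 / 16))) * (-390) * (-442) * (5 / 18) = 9193600 / 3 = 3064533.33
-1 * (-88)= 88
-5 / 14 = -0.36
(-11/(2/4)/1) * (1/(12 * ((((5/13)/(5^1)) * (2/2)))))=-143/6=-23.83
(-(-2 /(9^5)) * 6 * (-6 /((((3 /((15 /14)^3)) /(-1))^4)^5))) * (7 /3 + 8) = -16608134385811369922170133150984838721342384815216064453125 /73213666007137081584066528004119486450653970239168519727528512847872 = -0.00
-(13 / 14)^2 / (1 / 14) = -169 / 14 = -12.07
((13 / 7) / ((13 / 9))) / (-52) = -9 / 364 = -0.02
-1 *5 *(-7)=35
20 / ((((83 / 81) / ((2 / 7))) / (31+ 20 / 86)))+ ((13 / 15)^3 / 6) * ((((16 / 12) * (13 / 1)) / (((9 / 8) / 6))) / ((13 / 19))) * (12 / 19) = 139196964328 / 758858625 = 183.43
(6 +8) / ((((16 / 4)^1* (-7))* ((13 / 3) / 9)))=-27 / 26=-1.04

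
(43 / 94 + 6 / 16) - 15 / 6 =-627 / 376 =-1.67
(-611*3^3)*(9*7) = -1039311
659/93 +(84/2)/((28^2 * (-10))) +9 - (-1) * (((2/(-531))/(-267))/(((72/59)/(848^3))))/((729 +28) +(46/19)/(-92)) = 10969362955253/431986694832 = 25.39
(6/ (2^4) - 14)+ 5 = -69/ 8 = -8.62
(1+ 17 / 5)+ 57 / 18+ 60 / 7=3389 / 210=16.14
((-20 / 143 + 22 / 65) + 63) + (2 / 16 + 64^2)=23791331 / 5720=4159.32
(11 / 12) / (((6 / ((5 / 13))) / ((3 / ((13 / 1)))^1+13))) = 2365 / 3042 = 0.78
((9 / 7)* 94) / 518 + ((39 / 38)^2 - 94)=-92.71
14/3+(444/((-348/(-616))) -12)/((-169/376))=-25248218/14703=-1717.22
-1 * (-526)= 526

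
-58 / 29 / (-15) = 2 / 15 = 0.13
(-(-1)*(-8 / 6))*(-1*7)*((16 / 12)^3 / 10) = 896 / 405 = 2.21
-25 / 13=-1.92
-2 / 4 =-1 / 2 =-0.50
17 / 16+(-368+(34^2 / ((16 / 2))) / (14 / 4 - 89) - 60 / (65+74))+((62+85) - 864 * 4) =-3678.06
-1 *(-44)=44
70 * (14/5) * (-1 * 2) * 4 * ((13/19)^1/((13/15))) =-23520/19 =-1237.89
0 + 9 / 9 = 1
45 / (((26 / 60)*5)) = 270 / 13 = 20.77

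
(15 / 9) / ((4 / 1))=5 / 12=0.42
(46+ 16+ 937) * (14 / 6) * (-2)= -4662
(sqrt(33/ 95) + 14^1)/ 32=sqrt(3135)/ 3040 + 7/ 16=0.46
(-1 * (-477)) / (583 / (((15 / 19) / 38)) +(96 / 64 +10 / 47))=672570 / 39569459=0.02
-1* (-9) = 9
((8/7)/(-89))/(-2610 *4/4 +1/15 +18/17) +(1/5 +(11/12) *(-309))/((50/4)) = -22.64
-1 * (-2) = 2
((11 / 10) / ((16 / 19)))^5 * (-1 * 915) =-72976414268967 / 20971520000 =-3479.79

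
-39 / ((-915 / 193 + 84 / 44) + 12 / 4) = -27599 / 119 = -231.92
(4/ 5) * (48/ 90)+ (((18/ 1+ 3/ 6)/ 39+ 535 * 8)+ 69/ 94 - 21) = 195243602/ 45825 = 4260.64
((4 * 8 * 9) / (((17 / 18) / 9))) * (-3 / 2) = -69984 / 17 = -4116.71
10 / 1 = 10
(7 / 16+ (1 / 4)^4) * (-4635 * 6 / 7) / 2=-1571265 / 1792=-876.82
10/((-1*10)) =-1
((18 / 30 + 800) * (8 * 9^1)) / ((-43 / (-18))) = 24129.71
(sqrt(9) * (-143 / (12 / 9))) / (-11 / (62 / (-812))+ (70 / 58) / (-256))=-74048832 / 33154499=-2.23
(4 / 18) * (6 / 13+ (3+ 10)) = 350 / 117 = 2.99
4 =4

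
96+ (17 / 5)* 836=14692 / 5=2938.40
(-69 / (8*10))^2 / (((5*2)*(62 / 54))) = 128547 / 1984000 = 0.06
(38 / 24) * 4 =19 / 3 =6.33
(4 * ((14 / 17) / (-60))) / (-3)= 0.02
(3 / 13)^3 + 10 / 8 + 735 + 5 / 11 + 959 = 163921555 / 96668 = 1695.72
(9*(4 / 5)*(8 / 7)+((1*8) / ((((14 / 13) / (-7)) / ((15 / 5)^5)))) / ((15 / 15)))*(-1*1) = 441972 / 35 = 12627.77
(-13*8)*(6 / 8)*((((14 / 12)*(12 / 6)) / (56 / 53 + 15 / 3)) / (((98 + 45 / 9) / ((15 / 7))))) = -6890 / 11021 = -0.63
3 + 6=9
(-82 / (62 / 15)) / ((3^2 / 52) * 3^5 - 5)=-780 / 1457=-0.54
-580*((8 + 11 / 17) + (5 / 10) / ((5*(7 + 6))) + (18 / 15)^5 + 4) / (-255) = 1213149286 / 35221875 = 34.44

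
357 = 357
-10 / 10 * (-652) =652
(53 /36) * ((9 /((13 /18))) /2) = 477 /52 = 9.17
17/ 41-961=-39384/ 41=-960.59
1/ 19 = 0.05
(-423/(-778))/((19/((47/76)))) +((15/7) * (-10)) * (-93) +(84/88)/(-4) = 86185764087/43252132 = 1992.64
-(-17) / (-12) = -17 / 12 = -1.42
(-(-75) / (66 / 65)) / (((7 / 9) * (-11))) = -14625 / 1694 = -8.63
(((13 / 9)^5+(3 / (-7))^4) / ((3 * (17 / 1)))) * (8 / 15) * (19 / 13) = 136231134224 / 1409968774305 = 0.10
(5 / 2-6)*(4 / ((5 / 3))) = -42 / 5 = -8.40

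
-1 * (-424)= 424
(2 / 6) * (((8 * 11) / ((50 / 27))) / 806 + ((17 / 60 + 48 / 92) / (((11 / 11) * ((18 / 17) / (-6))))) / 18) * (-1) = 29204329 / 450473400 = 0.06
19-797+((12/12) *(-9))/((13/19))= -791.15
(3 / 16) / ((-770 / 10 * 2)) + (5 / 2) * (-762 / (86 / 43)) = -2346963 / 2464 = -952.50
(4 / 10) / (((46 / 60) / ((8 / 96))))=1 / 23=0.04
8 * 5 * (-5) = -200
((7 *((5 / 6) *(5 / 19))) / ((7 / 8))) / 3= 100 / 171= 0.58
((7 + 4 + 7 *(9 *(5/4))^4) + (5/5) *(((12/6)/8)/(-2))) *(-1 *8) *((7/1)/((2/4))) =-200950113/16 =-12559382.06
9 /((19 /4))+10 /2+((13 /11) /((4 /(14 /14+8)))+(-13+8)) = 3807 /836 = 4.55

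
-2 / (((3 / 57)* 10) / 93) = -1767 / 5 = -353.40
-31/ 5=-6.20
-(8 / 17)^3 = -512 / 4913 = -0.10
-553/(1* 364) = -79/52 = -1.52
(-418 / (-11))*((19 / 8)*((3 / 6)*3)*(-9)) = -9747 / 8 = -1218.38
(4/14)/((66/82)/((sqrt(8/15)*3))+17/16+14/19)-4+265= 881179361579/3374024143-20839808*sqrt(30)/3374024143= 261.13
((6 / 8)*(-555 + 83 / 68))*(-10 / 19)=564855 / 2584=218.60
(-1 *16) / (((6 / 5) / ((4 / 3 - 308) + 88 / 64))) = 36635 / 9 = 4070.56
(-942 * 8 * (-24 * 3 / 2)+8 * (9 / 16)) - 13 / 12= 3255593 / 12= 271299.42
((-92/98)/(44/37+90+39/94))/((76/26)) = -1039922/296615669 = -0.00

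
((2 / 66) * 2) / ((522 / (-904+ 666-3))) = -241 / 8613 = -0.03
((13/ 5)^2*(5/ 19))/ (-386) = -169/ 36670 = -0.00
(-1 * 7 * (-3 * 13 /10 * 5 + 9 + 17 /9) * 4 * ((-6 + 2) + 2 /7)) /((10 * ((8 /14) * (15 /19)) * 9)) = -53599 /2430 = -22.06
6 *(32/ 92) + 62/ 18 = 5.53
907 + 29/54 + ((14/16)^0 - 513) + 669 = 57485/54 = 1064.54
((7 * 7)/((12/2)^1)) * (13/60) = 1.77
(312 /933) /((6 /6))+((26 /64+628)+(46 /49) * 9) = 310724251 /487648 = 637.19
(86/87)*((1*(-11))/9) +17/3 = 3491/783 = 4.46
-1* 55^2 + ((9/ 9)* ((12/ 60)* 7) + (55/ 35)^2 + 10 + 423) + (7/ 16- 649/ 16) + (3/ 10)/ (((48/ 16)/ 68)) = -2621.46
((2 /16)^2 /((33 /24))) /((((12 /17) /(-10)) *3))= -85 /1584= -0.05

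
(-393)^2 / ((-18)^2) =476.69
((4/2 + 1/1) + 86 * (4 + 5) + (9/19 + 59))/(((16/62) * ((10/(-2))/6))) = -1478049/380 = -3889.60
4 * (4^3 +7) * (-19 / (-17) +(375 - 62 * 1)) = 1516560 / 17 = 89209.41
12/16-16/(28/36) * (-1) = 597/28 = 21.32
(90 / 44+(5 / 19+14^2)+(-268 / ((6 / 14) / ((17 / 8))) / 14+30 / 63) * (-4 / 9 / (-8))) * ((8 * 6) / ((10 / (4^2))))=976145776 / 65835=14827.16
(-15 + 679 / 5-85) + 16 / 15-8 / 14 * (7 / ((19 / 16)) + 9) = 28.36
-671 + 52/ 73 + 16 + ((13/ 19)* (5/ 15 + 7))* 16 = -2388443/ 4161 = -574.01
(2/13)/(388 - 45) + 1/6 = 4471/26754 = 0.17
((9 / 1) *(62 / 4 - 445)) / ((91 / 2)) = -7731 / 91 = -84.96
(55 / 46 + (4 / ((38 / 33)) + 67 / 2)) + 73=48581 / 437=111.17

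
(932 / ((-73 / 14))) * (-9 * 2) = 234864 / 73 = 3217.32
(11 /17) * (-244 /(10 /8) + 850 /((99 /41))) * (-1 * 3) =-77626 /255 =-304.42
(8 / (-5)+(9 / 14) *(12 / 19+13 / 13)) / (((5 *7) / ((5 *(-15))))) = 2199 / 1862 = 1.18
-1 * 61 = -61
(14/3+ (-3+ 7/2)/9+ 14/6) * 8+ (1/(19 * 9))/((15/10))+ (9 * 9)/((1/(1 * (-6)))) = -220360/513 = -429.55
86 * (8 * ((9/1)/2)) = 3096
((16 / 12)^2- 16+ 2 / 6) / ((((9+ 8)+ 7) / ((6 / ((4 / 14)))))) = -875 / 72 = -12.15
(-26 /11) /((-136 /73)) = 949 /748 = 1.27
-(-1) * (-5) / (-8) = 5 / 8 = 0.62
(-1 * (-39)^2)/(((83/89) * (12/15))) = -676845/332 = -2038.69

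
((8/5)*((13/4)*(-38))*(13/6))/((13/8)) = -3952/15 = -263.47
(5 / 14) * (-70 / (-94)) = 25 / 94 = 0.27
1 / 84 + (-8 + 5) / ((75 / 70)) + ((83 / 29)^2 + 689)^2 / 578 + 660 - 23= 126643317298361 / 85849767780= 1475.17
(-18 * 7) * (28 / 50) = -1764 / 25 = -70.56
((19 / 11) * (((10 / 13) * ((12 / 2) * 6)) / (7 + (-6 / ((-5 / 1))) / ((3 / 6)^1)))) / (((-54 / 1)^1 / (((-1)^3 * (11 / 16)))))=475 / 7332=0.06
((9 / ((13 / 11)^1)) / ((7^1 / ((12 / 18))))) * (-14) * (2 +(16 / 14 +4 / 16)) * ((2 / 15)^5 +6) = -952262938 / 4606875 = -206.70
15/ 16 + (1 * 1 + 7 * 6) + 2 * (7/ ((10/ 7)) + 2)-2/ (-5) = 4651/ 80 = 58.14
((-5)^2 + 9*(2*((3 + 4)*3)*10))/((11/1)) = 345.91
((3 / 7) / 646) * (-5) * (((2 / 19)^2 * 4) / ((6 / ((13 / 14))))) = -130 / 5713547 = -0.00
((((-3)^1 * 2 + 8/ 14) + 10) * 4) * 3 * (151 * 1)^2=1250797.71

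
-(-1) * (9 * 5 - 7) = 38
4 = 4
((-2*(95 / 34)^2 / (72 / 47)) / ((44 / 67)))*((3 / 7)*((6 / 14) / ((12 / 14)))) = -28419725 / 8545152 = -3.33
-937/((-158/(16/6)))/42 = 1874/4977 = 0.38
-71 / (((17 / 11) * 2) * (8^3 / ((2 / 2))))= -781 / 17408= -0.04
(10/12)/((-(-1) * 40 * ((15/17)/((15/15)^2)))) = 17/720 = 0.02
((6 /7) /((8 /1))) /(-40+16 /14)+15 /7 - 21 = -143637 /7616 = -18.86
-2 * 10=-20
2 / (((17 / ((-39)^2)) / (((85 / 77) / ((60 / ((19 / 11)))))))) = 9633 / 1694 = 5.69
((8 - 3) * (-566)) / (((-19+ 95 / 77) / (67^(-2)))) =108955 / 3070476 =0.04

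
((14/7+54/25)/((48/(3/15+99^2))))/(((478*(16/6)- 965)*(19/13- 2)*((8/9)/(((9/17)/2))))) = -335421567/221102000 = -1.52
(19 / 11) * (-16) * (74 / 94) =-11248 / 517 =-21.76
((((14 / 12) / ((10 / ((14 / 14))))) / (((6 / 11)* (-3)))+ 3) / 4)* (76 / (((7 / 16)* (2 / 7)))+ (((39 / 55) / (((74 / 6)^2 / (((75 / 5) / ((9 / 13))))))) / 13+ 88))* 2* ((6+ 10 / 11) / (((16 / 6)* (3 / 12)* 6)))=209962511519 / 119267280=1760.44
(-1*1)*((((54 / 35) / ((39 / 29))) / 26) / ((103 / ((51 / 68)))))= -783 / 2436980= -0.00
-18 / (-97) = 0.19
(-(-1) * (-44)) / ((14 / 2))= -44 / 7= -6.29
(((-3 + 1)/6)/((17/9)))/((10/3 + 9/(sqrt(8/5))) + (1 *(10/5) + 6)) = -144/5603 + 486 *sqrt(10)/95251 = -0.01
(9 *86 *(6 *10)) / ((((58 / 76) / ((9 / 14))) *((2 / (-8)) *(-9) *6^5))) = 4085 / 1827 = 2.24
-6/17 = -0.35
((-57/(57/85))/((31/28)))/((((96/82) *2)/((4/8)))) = -24395/1488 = -16.39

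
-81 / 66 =-27 / 22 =-1.23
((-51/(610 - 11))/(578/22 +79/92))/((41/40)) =-2064480/674316463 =-0.00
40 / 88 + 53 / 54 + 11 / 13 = 17623 / 7722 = 2.28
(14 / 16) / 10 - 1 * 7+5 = -153 / 80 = -1.91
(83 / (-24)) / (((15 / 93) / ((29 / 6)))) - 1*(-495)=281783 / 720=391.37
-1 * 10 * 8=-80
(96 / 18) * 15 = 80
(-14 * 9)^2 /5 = 15876 /5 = 3175.20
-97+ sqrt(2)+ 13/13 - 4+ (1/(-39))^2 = -98.59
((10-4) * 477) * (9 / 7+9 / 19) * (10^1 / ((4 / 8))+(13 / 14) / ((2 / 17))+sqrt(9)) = 144824355 / 931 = 155557.85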